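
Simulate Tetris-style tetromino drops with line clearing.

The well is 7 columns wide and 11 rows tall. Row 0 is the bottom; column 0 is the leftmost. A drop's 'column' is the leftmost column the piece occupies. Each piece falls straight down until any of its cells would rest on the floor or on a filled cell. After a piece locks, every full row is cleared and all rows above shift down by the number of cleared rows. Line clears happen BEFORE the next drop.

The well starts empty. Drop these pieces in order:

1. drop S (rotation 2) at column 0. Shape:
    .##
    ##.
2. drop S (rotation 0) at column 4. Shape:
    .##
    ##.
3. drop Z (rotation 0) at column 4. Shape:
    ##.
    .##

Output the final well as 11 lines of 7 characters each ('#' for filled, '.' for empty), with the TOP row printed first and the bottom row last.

Answer: .......
.......
.......
.......
.......
.......
.......
....##.
.....##
.##..##
##..##.

Derivation:
Drop 1: S rot2 at col 0 lands with bottom-row=0; cleared 0 line(s) (total 0); column heights now [1 2 2 0 0 0 0], max=2
Drop 2: S rot0 at col 4 lands with bottom-row=0; cleared 0 line(s) (total 0); column heights now [1 2 2 0 1 2 2], max=2
Drop 3: Z rot0 at col 4 lands with bottom-row=2; cleared 0 line(s) (total 0); column heights now [1 2 2 0 4 4 3], max=4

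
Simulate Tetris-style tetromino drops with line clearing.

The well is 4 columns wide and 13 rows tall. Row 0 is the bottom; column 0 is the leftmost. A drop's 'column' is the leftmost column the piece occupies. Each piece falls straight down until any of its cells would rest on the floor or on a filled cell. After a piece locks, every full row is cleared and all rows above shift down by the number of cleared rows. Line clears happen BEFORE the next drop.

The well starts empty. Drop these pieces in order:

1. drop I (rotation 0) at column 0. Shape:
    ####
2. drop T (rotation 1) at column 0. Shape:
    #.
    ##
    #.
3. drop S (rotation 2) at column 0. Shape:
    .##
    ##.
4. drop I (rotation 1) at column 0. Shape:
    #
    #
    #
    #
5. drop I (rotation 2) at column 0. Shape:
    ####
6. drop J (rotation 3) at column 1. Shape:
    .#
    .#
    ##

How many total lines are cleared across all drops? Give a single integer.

Drop 1: I rot0 at col 0 lands with bottom-row=0; cleared 1 line(s) (total 1); column heights now [0 0 0 0], max=0
Drop 2: T rot1 at col 0 lands with bottom-row=0; cleared 0 line(s) (total 1); column heights now [3 2 0 0], max=3
Drop 3: S rot2 at col 0 lands with bottom-row=3; cleared 0 line(s) (total 1); column heights now [4 5 5 0], max=5
Drop 4: I rot1 at col 0 lands with bottom-row=4; cleared 0 line(s) (total 1); column heights now [8 5 5 0], max=8
Drop 5: I rot2 at col 0 lands with bottom-row=8; cleared 1 line(s) (total 2); column heights now [8 5 5 0], max=8
Drop 6: J rot3 at col 1 lands with bottom-row=5; cleared 0 line(s) (total 2); column heights now [8 6 8 0], max=8

Answer: 2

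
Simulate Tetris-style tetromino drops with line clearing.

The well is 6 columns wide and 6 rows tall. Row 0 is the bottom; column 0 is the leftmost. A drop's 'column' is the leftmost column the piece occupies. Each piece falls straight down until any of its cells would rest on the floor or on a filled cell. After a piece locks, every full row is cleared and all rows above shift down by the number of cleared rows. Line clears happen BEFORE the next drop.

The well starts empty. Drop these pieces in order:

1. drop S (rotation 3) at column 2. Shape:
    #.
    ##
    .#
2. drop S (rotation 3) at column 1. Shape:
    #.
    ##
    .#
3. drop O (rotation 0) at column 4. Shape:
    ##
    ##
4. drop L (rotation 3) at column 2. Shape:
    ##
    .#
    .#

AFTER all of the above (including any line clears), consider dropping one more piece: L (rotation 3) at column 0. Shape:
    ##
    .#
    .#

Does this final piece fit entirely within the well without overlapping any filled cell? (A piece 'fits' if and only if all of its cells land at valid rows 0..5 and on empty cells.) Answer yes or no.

Answer: no

Derivation:
Drop 1: S rot3 at col 2 lands with bottom-row=0; cleared 0 line(s) (total 0); column heights now [0 0 3 2 0 0], max=3
Drop 2: S rot3 at col 1 lands with bottom-row=3; cleared 0 line(s) (total 0); column heights now [0 6 5 2 0 0], max=6
Drop 3: O rot0 at col 4 lands with bottom-row=0; cleared 0 line(s) (total 0); column heights now [0 6 5 2 2 2], max=6
Drop 4: L rot3 at col 2 lands with bottom-row=3; cleared 0 line(s) (total 0); column heights now [0 6 6 6 2 2], max=6
Test piece L rot3 at col 0 (width 2): heights before test = [0 6 6 6 2 2]; fits = False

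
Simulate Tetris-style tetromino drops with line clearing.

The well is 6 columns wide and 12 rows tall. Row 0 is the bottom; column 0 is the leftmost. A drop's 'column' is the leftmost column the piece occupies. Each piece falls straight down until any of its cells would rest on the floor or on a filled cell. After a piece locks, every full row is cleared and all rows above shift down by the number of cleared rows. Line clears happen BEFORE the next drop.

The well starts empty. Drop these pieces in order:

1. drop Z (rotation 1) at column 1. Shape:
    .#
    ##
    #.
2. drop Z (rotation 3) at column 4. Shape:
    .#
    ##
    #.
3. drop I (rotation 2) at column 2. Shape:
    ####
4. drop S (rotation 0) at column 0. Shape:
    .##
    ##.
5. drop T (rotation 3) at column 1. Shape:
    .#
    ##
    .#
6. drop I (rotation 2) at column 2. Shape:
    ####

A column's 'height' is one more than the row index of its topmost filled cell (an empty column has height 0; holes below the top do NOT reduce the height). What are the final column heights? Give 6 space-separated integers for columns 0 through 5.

Answer: 0 6 8 8 8 8

Derivation:
Drop 1: Z rot1 at col 1 lands with bottom-row=0; cleared 0 line(s) (total 0); column heights now [0 2 3 0 0 0], max=3
Drop 2: Z rot3 at col 4 lands with bottom-row=0; cleared 0 line(s) (total 0); column heights now [0 2 3 0 2 3], max=3
Drop 3: I rot2 at col 2 lands with bottom-row=3; cleared 0 line(s) (total 0); column heights now [0 2 4 4 4 4], max=4
Drop 4: S rot0 at col 0 lands with bottom-row=3; cleared 1 line(s) (total 1); column heights now [0 4 4 0 2 3], max=4
Drop 5: T rot3 at col 1 lands with bottom-row=4; cleared 0 line(s) (total 1); column heights now [0 6 7 0 2 3], max=7
Drop 6: I rot2 at col 2 lands with bottom-row=7; cleared 0 line(s) (total 1); column heights now [0 6 8 8 8 8], max=8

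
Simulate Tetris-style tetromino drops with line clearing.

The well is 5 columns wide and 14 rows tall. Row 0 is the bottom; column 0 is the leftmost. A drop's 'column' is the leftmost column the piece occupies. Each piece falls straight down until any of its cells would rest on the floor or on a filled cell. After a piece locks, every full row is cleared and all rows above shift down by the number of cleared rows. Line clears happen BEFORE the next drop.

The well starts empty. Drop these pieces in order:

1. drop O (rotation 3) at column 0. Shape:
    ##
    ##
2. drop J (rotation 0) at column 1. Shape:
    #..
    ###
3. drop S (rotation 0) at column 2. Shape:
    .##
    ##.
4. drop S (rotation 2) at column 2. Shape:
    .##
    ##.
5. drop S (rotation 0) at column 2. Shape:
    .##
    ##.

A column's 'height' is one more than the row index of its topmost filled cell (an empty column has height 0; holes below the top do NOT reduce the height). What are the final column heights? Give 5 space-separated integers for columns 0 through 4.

Answer: 2 4 8 9 9

Derivation:
Drop 1: O rot3 at col 0 lands with bottom-row=0; cleared 0 line(s) (total 0); column heights now [2 2 0 0 0], max=2
Drop 2: J rot0 at col 1 lands with bottom-row=2; cleared 0 line(s) (total 0); column heights now [2 4 3 3 0], max=4
Drop 3: S rot0 at col 2 lands with bottom-row=3; cleared 0 line(s) (total 0); column heights now [2 4 4 5 5], max=5
Drop 4: S rot2 at col 2 lands with bottom-row=5; cleared 0 line(s) (total 0); column heights now [2 4 6 7 7], max=7
Drop 5: S rot0 at col 2 lands with bottom-row=7; cleared 0 line(s) (total 0); column heights now [2 4 8 9 9], max=9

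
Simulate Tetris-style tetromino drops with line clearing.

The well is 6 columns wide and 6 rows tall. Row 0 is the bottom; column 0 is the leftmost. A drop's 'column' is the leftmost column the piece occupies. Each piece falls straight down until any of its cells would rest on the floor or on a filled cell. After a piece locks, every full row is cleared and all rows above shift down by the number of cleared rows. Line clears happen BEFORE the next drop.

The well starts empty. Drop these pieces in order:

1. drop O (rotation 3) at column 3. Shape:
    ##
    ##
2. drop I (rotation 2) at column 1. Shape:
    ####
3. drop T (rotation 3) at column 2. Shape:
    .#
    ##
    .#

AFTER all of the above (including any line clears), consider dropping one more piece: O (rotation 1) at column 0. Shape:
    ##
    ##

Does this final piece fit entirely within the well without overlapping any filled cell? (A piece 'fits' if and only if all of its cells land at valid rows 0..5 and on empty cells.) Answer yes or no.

Answer: yes

Derivation:
Drop 1: O rot3 at col 3 lands with bottom-row=0; cleared 0 line(s) (total 0); column heights now [0 0 0 2 2 0], max=2
Drop 2: I rot2 at col 1 lands with bottom-row=2; cleared 0 line(s) (total 0); column heights now [0 3 3 3 3 0], max=3
Drop 3: T rot3 at col 2 lands with bottom-row=3; cleared 0 line(s) (total 0); column heights now [0 3 5 6 3 0], max=6
Test piece O rot1 at col 0 (width 2): heights before test = [0 3 5 6 3 0]; fits = True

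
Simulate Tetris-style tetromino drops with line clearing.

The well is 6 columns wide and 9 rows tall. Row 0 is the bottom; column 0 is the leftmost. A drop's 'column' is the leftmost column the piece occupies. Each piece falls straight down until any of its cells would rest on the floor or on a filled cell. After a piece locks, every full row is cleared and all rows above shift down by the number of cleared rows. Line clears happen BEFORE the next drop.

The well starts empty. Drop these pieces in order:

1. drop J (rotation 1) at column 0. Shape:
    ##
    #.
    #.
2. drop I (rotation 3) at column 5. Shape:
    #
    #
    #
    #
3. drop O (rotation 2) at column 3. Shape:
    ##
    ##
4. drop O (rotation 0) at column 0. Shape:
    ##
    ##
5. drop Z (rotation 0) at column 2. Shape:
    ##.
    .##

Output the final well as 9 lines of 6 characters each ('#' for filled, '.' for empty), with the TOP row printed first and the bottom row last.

Drop 1: J rot1 at col 0 lands with bottom-row=0; cleared 0 line(s) (total 0); column heights now [3 3 0 0 0 0], max=3
Drop 2: I rot3 at col 5 lands with bottom-row=0; cleared 0 line(s) (total 0); column heights now [3 3 0 0 0 4], max=4
Drop 3: O rot2 at col 3 lands with bottom-row=0; cleared 0 line(s) (total 0); column heights now [3 3 0 2 2 4], max=4
Drop 4: O rot0 at col 0 lands with bottom-row=3; cleared 0 line(s) (total 0); column heights now [5 5 0 2 2 4], max=5
Drop 5: Z rot0 at col 2 lands with bottom-row=2; cleared 0 line(s) (total 0); column heights now [5 5 4 4 3 4], max=5

Answer: ......
......
......
......
##....
####.#
##.###
#..###
#..###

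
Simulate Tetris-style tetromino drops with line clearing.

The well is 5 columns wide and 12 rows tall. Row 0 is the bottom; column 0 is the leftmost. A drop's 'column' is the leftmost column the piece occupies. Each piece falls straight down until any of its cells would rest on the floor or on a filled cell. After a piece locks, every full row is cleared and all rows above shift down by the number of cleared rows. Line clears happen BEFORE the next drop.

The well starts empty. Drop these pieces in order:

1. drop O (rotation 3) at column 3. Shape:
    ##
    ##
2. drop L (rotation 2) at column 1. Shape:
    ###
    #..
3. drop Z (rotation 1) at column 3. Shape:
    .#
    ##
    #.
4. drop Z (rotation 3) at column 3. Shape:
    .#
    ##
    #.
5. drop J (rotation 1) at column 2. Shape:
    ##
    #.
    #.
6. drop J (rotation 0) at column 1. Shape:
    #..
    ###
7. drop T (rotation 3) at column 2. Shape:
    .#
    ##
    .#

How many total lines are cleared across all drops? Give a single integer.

Answer: 0

Derivation:
Drop 1: O rot3 at col 3 lands with bottom-row=0; cleared 0 line(s) (total 0); column heights now [0 0 0 2 2], max=2
Drop 2: L rot2 at col 1 lands with bottom-row=1; cleared 0 line(s) (total 0); column heights now [0 3 3 3 2], max=3
Drop 3: Z rot1 at col 3 lands with bottom-row=3; cleared 0 line(s) (total 0); column heights now [0 3 3 5 6], max=6
Drop 4: Z rot3 at col 3 lands with bottom-row=5; cleared 0 line(s) (total 0); column heights now [0 3 3 7 8], max=8
Drop 5: J rot1 at col 2 lands with bottom-row=5; cleared 0 line(s) (total 0); column heights now [0 3 8 8 8], max=8
Drop 6: J rot0 at col 1 lands with bottom-row=8; cleared 0 line(s) (total 0); column heights now [0 10 9 9 8], max=10
Drop 7: T rot3 at col 2 lands with bottom-row=9; cleared 0 line(s) (total 0); column heights now [0 10 11 12 8], max=12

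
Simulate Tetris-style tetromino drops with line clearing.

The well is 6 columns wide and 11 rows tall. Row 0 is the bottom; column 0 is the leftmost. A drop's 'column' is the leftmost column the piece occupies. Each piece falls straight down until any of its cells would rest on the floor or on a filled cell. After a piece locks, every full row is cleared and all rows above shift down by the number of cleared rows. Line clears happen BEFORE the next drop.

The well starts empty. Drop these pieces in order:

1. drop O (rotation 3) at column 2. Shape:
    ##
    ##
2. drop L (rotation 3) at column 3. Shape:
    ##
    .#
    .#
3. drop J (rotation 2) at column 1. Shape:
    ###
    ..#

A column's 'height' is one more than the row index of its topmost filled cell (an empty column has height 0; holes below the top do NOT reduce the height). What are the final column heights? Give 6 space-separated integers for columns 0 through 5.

Drop 1: O rot3 at col 2 lands with bottom-row=0; cleared 0 line(s) (total 0); column heights now [0 0 2 2 0 0], max=2
Drop 2: L rot3 at col 3 lands with bottom-row=0; cleared 0 line(s) (total 0); column heights now [0 0 2 3 3 0], max=3
Drop 3: J rot2 at col 1 lands with bottom-row=3; cleared 0 line(s) (total 0); column heights now [0 5 5 5 3 0], max=5

Answer: 0 5 5 5 3 0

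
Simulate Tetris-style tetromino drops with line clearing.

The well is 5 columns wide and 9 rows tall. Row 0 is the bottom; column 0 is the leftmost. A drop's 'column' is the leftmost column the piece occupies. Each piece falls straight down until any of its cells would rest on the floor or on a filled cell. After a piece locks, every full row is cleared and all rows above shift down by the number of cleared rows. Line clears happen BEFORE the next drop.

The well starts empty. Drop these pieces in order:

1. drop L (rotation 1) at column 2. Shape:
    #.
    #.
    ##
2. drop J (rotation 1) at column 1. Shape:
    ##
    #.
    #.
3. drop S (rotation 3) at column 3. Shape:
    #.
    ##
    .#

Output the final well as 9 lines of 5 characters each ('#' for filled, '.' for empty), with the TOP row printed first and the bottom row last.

Answer: .....
.....
.....
.....
.....
.##..
.###.
.####
..###

Derivation:
Drop 1: L rot1 at col 2 lands with bottom-row=0; cleared 0 line(s) (total 0); column heights now [0 0 3 1 0], max=3
Drop 2: J rot1 at col 1 lands with bottom-row=1; cleared 0 line(s) (total 0); column heights now [0 4 4 1 0], max=4
Drop 3: S rot3 at col 3 lands with bottom-row=0; cleared 0 line(s) (total 0); column heights now [0 4 4 3 2], max=4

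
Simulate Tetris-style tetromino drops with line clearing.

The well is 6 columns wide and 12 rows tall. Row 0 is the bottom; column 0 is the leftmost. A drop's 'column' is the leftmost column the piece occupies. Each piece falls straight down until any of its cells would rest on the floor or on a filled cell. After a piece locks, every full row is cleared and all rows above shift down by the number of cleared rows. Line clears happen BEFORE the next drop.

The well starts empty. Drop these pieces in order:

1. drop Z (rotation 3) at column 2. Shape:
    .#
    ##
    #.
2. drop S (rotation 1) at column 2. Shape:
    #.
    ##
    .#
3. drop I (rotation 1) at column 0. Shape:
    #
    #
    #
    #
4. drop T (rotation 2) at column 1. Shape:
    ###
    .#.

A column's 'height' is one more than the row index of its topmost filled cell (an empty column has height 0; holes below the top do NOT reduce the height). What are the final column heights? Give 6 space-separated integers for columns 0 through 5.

Drop 1: Z rot3 at col 2 lands with bottom-row=0; cleared 0 line(s) (total 0); column heights now [0 0 2 3 0 0], max=3
Drop 2: S rot1 at col 2 lands with bottom-row=3; cleared 0 line(s) (total 0); column heights now [0 0 6 5 0 0], max=6
Drop 3: I rot1 at col 0 lands with bottom-row=0; cleared 0 line(s) (total 0); column heights now [4 0 6 5 0 0], max=6
Drop 4: T rot2 at col 1 lands with bottom-row=6; cleared 0 line(s) (total 0); column heights now [4 8 8 8 0 0], max=8

Answer: 4 8 8 8 0 0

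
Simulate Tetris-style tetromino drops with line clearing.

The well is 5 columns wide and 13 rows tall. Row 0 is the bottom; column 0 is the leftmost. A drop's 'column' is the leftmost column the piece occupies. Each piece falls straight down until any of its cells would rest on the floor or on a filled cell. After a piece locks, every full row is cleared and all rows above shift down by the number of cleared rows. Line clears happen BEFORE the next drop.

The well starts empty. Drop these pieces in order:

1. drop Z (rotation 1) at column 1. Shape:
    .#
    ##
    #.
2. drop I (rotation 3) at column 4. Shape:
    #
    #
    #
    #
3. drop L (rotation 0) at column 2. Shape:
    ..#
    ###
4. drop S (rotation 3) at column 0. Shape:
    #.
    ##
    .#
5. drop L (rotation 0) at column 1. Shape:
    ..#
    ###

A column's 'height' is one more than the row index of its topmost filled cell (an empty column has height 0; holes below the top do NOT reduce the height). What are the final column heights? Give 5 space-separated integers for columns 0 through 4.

Drop 1: Z rot1 at col 1 lands with bottom-row=0; cleared 0 line(s) (total 0); column heights now [0 2 3 0 0], max=3
Drop 2: I rot3 at col 4 lands with bottom-row=0; cleared 0 line(s) (total 0); column heights now [0 2 3 0 4], max=4
Drop 3: L rot0 at col 2 lands with bottom-row=4; cleared 0 line(s) (total 0); column heights now [0 2 5 5 6], max=6
Drop 4: S rot3 at col 0 lands with bottom-row=2; cleared 0 line(s) (total 0); column heights now [5 4 5 5 6], max=6
Drop 5: L rot0 at col 1 lands with bottom-row=5; cleared 0 line(s) (total 0); column heights now [5 6 6 7 6], max=7

Answer: 5 6 6 7 6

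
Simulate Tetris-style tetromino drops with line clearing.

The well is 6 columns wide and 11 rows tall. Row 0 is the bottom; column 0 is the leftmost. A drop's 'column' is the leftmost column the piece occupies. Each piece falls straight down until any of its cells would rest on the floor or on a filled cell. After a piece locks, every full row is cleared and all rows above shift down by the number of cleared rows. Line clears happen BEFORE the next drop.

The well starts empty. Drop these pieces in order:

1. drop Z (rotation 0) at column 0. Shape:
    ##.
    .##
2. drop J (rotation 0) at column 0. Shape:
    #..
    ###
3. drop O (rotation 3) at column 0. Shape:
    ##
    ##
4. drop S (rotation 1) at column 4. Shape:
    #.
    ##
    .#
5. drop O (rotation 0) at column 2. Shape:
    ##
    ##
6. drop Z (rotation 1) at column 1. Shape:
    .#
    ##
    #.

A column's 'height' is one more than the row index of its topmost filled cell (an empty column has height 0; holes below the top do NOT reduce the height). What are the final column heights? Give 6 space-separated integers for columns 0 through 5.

Drop 1: Z rot0 at col 0 lands with bottom-row=0; cleared 0 line(s) (total 0); column heights now [2 2 1 0 0 0], max=2
Drop 2: J rot0 at col 0 lands with bottom-row=2; cleared 0 line(s) (total 0); column heights now [4 3 3 0 0 0], max=4
Drop 3: O rot3 at col 0 lands with bottom-row=4; cleared 0 line(s) (total 0); column heights now [6 6 3 0 0 0], max=6
Drop 4: S rot1 at col 4 lands with bottom-row=0; cleared 0 line(s) (total 0); column heights now [6 6 3 0 3 2], max=6
Drop 5: O rot0 at col 2 lands with bottom-row=3; cleared 0 line(s) (total 0); column heights now [6 6 5 5 3 2], max=6
Drop 6: Z rot1 at col 1 lands with bottom-row=6; cleared 0 line(s) (total 0); column heights now [6 8 9 5 3 2], max=9

Answer: 6 8 9 5 3 2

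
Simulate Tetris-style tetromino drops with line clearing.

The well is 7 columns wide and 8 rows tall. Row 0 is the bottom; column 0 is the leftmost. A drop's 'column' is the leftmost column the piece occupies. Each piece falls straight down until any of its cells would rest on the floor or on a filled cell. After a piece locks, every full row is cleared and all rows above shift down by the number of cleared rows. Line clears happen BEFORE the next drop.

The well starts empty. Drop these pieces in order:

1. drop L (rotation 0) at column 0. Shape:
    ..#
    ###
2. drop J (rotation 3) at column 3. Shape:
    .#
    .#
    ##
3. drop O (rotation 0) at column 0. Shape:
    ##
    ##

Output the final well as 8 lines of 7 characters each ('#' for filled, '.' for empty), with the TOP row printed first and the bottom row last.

Drop 1: L rot0 at col 0 lands with bottom-row=0; cleared 0 line(s) (total 0); column heights now [1 1 2 0 0 0 0], max=2
Drop 2: J rot3 at col 3 lands with bottom-row=0; cleared 0 line(s) (total 0); column heights now [1 1 2 1 3 0 0], max=3
Drop 3: O rot0 at col 0 lands with bottom-row=1; cleared 0 line(s) (total 0); column heights now [3 3 2 1 3 0 0], max=3

Answer: .......
.......
.......
.......
.......
##..#..
###.#..
#####..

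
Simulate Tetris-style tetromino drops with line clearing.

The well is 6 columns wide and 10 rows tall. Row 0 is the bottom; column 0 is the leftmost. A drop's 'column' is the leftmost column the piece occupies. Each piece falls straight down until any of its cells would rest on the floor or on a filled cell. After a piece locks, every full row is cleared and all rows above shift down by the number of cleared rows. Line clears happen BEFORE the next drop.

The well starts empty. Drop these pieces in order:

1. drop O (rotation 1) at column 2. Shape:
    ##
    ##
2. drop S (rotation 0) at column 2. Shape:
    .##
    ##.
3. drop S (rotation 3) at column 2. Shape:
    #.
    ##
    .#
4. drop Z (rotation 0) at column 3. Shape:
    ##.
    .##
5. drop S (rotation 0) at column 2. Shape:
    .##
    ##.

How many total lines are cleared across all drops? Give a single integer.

Drop 1: O rot1 at col 2 lands with bottom-row=0; cleared 0 line(s) (total 0); column heights now [0 0 2 2 0 0], max=2
Drop 2: S rot0 at col 2 lands with bottom-row=2; cleared 0 line(s) (total 0); column heights now [0 0 3 4 4 0], max=4
Drop 3: S rot3 at col 2 lands with bottom-row=4; cleared 0 line(s) (total 0); column heights now [0 0 7 6 4 0], max=7
Drop 4: Z rot0 at col 3 lands with bottom-row=5; cleared 0 line(s) (total 0); column heights now [0 0 7 7 7 6], max=7
Drop 5: S rot0 at col 2 lands with bottom-row=7; cleared 0 line(s) (total 0); column heights now [0 0 8 9 9 6], max=9

Answer: 0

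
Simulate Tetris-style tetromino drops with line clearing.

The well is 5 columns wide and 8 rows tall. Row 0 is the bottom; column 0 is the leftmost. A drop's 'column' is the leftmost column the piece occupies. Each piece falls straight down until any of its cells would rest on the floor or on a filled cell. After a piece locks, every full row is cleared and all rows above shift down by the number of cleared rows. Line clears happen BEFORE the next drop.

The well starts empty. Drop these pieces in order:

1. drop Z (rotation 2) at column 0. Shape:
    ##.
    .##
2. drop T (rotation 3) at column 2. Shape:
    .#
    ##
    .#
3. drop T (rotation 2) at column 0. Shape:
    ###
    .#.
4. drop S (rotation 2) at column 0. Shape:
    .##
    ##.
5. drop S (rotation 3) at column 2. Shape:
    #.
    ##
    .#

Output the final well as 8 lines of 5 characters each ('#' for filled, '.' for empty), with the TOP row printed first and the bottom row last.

Drop 1: Z rot2 at col 0 lands with bottom-row=0; cleared 0 line(s) (total 0); column heights now [2 2 1 0 0], max=2
Drop 2: T rot3 at col 2 lands with bottom-row=0; cleared 0 line(s) (total 0); column heights now [2 2 2 3 0], max=3
Drop 3: T rot2 at col 0 lands with bottom-row=2; cleared 0 line(s) (total 0); column heights now [4 4 4 3 0], max=4
Drop 4: S rot2 at col 0 lands with bottom-row=4; cleared 0 line(s) (total 0); column heights now [5 6 6 3 0], max=6
Drop 5: S rot3 at col 2 lands with bottom-row=5; cleared 0 line(s) (total 0); column heights now [5 6 8 7 0], max=8

Answer: ..#..
..##.
.###.
##...
###..
.#.#.
####.
.###.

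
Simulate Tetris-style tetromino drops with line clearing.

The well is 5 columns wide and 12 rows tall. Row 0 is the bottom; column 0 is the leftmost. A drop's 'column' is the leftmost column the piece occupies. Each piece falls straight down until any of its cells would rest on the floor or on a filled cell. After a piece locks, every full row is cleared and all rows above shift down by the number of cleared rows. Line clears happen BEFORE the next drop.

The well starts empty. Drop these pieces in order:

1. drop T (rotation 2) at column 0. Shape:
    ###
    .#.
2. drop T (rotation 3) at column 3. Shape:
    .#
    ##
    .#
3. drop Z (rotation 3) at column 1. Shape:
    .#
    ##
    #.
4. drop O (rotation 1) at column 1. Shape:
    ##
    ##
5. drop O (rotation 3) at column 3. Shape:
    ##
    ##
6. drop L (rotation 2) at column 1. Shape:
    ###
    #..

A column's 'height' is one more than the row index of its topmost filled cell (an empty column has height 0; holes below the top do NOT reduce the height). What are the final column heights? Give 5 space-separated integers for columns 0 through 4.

Drop 1: T rot2 at col 0 lands with bottom-row=0; cleared 0 line(s) (total 0); column heights now [2 2 2 0 0], max=2
Drop 2: T rot3 at col 3 lands with bottom-row=0; cleared 1 line(s) (total 1); column heights now [0 1 0 0 2], max=2
Drop 3: Z rot3 at col 1 lands with bottom-row=1; cleared 0 line(s) (total 1); column heights now [0 3 4 0 2], max=4
Drop 4: O rot1 at col 1 lands with bottom-row=4; cleared 0 line(s) (total 1); column heights now [0 6 6 0 2], max=6
Drop 5: O rot3 at col 3 lands with bottom-row=2; cleared 0 line(s) (total 1); column heights now [0 6 6 4 4], max=6
Drop 6: L rot2 at col 1 lands with bottom-row=6; cleared 0 line(s) (total 1); column heights now [0 8 8 8 4], max=8

Answer: 0 8 8 8 4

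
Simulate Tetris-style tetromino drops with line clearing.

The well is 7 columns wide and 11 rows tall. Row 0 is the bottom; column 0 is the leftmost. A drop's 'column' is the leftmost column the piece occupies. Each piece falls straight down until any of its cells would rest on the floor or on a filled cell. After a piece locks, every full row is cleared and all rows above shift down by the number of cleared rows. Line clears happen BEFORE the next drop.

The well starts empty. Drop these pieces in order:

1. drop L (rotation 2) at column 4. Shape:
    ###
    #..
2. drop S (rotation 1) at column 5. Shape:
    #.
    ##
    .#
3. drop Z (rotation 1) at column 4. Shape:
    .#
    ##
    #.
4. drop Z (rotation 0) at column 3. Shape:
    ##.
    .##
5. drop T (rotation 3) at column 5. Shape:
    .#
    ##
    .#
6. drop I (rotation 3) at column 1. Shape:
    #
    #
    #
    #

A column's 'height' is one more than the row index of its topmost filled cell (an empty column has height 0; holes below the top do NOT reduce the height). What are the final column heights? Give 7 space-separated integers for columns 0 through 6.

Answer: 0 4 0 9 9 9 10

Derivation:
Drop 1: L rot2 at col 4 lands with bottom-row=0; cleared 0 line(s) (total 0); column heights now [0 0 0 0 2 2 2], max=2
Drop 2: S rot1 at col 5 lands with bottom-row=2; cleared 0 line(s) (total 0); column heights now [0 0 0 0 2 5 4], max=5
Drop 3: Z rot1 at col 4 lands with bottom-row=4; cleared 0 line(s) (total 0); column heights now [0 0 0 0 6 7 4], max=7
Drop 4: Z rot0 at col 3 lands with bottom-row=7; cleared 0 line(s) (total 0); column heights now [0 0 0 9 9 8 4], max=9
Drop 5: T rot3 at col 5 lands with bottom-row=7; cleared 0 line(s) (total 0); column heights now [0 0 0 9 9 9 10], max=10
Drop 6: I rot3 at col 1 lands with bottom-row=0; cleared 0 line(s) (total 0); column heights now [0 4 0 9 9 9 10], max=10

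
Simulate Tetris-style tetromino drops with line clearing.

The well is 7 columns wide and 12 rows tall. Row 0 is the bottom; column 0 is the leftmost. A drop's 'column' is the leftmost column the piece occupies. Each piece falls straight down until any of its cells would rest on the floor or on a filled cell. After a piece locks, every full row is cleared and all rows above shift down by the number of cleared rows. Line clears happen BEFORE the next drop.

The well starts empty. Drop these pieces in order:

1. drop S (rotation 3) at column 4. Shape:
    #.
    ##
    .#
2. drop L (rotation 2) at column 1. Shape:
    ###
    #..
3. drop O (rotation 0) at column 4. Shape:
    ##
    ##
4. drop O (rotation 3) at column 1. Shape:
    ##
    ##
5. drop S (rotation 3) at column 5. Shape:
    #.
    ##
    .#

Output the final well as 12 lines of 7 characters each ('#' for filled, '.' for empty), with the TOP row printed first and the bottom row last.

Drop 1: S rot3 at col 4 lands with bottom-row=0; cleared 0 line(s) (total 0); column heights now [0 0 0 0 3 2 0], max=3
Drop 2: L rot2 at col 1 lands with bottom-row=0; cleared 0 line(s) (total 0); column heights now [0 2 2 2 3 2 0], max=3
Drop 3: O rot0 at col 4 lands with bottom-row=3; cleared 0 line(s) (total 0); column heights now [0 2 2 2 5 5 0], max=5
Drop 4: O rot3 at col 1 lands with bottom-row=2; cleared 0 line(s) (total 0); column heights now [0 4 4 2 5 5 0], max=5
Drop 5: S rot3 at col 5 lands with bottom-row=4; cleared 0 line(s) (total 0); column heights now [0 4 4 2 5 7 6], max=7

Answer: .......
.......
.......
.......
.......
.....#.
.....##
....###
.##.##.
.##.#..
.#####.
.#...#.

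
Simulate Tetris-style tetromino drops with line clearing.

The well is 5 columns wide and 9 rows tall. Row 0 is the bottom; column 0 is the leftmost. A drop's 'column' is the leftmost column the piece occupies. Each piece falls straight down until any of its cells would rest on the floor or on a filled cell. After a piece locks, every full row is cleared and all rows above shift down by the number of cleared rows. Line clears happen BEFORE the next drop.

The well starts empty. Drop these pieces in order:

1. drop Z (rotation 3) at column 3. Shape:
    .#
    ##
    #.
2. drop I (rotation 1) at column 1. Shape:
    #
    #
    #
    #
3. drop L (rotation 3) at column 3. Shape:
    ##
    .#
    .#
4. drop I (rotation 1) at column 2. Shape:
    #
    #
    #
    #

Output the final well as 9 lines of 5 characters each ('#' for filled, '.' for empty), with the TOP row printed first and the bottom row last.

Drop 1: Z rot3 at col 3 lands with bottom-row=0; cleared 0 line(s) (total 0); column heights now [0 0 0 2 3], max=3
Drop 2: I rot1 at col 1 lands with bottom-row=0; cleared 0 line(s) (total 0); column heights now [0 4 0 2 3], max=4
Drop 3: L rot3 at col 3 lands with bottom-row=3; cleared 0 line(s) (total 0); column heights now [0 4 0 6 6], max=6
Drop 4: I rot1 at col 2 lands with bottom-row=0; cleared 0 line(s) (total 0); column heights now [0 4 4 6 6], max=6

Answer: .....
.....
.....
...##
....#
.##.#
.##.#
.####
.###.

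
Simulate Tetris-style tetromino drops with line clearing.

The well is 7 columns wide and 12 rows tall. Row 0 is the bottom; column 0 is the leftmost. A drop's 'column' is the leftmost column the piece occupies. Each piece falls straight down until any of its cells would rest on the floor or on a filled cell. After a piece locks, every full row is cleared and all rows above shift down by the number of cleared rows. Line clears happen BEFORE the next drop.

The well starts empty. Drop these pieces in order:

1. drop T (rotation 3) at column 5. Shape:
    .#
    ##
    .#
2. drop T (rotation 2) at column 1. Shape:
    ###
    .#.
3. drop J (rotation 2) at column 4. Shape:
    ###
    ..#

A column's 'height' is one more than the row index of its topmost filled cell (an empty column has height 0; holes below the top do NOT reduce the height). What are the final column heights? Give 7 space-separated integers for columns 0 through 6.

Answer: 0 2 2 2 5 5 5

Derivation:
Drop 1: T rot3 at col 5 lands with bottom-row=0; cleared 0 line(s) (total 0); column heights now [0 0 0 0 0 2 3], max=3
Drop 2: T rot2 at col 1 lands with bottom-row=0; cleared 0 line(s) (total 0); column heights now [0 2 2 2 0 2 3], max=3
Drop 3: J rot2 at col 4 lands with bottom-row=3; cleared 0 line(s) (total 0); column heights now [0 2 2 2 5 5 5], max=5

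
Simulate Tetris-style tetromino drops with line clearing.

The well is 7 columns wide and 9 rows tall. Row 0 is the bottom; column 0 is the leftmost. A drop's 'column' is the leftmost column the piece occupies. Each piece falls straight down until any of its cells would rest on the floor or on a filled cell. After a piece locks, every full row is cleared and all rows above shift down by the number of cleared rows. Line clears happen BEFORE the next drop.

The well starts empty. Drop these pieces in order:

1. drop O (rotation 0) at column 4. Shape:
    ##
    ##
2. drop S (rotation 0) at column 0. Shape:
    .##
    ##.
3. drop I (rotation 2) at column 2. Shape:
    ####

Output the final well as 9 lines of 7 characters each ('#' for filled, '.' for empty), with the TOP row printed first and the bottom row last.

Drop 1: O rot0 at col 4 lands with bottom-row=0; cleared 0 line(s) (total 0); column heights now [0 0 0 0 2 2 0], max=2
Drop 2: S rot0 at col 0 lands with bottom-row=0; cleared 0 line(s) (total 0); column heights now [1 2 2 0 2 2 0], max=2
Drop 3: I rot2 at col 2 lands with bottom-row=2; cleared 0 line(s) (total 0); column heights now [1 2 3 3 3 3 0], max=3

Answer: .......
.......
.......
.......
.......
.......
..####.
.##.##.
##..##.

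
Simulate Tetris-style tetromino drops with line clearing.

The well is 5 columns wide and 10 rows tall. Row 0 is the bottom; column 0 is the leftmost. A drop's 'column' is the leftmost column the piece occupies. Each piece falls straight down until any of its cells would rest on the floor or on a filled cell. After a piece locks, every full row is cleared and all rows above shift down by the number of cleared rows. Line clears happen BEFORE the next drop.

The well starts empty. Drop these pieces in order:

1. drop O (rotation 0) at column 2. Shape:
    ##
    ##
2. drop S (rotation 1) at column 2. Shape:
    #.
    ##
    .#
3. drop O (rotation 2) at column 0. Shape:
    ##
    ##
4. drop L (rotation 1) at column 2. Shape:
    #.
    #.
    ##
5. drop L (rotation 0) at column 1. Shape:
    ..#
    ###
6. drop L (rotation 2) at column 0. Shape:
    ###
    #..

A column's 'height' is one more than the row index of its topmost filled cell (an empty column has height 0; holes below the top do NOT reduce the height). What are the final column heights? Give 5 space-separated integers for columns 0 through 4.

Drop 1: O rot0 at col 2 lands with bottom-row=0; cleared 0 line(s) (total 0); column heights now [0 0 2 2 0], max=2
Drop 2: S rot1 at col 2 lands with bottom-row=2; cleared 0 line(s) (total 0); column heights now [0 0 5 4 0], max=5
Drop 3: O rot2 at col 0 lands with bottom-row=0; cleared 0 line(s) (total 0); column heights now [2 2 5 4 0], max=5
Drop 4: L rot1 at col 2 lands with bottom-row=5; cleared 0 line(s) (total 0); column heights now [2 2 8 6 0], max=8
Drop 5: L rot0 at col 1 lands with bottom-row=8; cleared 0 line(s) (total 0); column heights now [2 9 9 10 0], max=10
Drop 6: L rot2 at col 0 lands with bottom-row=8; cleared 0 line(s) (total 0); column heights now [10 10 10 10 0], max=10

Answer: 10 10 10 10 0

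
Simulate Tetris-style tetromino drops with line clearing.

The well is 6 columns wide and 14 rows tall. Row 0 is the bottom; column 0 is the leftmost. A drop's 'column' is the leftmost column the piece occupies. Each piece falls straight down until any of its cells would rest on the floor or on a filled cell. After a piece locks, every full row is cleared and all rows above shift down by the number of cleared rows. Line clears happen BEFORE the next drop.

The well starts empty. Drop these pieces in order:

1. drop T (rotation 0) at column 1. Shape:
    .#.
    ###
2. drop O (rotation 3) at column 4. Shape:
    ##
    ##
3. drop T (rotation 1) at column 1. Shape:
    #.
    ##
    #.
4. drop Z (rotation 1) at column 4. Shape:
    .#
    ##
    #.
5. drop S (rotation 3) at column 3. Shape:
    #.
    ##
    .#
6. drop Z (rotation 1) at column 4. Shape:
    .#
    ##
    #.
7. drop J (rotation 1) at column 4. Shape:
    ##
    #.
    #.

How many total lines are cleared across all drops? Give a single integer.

Answer: 0

Derivation:
Drop 1: T rot0 at col 1 lands with bottom-row=0; cleared 0 line(s) (total 0); column heights now [0 1 2 1 0 0], max=2
Drop 2: O rot3 at col 4 lands with bottom-row=0; cleared 0 line(s) (total 0); column heights now [0 1 2 1 2 2], max=2
Drop 3: T rot1 at col 1 lands with bottom-row=1; cleared 0 line(s) (total 0); column heights now [0 4 3 1 2 2], max=4
Drop 4: Z rot1 at col 4 lands with bottom-row=2; cleared 0 line(s) (total 0); column heights now [0 4 3 1 4 5], max=5
Drop 5: S rot3 at col 3 lands with bottom-row=4; cleared 0 line(s) (total 0); column heights now [0 4 3 7 6 5], max=7
Drop 6: Z rot1 at col 4 lands with bottom-row=6; cleared 0 line(s) (total 0); column heights now [0 4 3 7 8 9], max=9
Drop 7: J rot1 at col 4 lands with bottom-row=8; cleared 0 line(s) (total 0); column heights now [0 4 3 7 11 11], max=11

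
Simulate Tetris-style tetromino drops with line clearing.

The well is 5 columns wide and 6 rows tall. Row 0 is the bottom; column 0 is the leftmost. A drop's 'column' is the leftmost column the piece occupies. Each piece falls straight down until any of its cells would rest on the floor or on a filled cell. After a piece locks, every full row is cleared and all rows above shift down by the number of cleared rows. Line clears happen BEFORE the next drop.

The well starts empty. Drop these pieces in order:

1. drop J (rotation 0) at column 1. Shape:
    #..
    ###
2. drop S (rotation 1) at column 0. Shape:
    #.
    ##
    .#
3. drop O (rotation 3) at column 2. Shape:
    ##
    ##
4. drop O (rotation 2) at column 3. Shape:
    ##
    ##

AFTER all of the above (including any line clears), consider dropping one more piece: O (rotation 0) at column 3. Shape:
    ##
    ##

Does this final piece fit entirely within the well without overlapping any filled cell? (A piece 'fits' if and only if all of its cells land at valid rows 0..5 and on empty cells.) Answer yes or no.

Answer: no

Derivation:
Drop 1: J rot0 at col 1 lands with bottom-row=0; cleared 0 line(s) (total 0); column heights now [0 2 1 1 0], max=2
Drop 2: S rot1 at col 0 lands with bottom-row=2; cleared 0 line(s) (total 0); column heights now [5 4 1 1 0], max=5
Drop 3: O rot3 at col 2 lands with bottom-row=1; cleared 0 line(s) (total 0); column heights now [5 4 3 3 0], max=5
Drop 4: O rot2 at col 3 lands with bottom-row=3; cleared 0 line(s) (total 0); column heights now [5 4 3 5 5], max=5
Test piece O rot0 at col 3 (width 2): heights before test = [5 4 3 5 5]; fits = False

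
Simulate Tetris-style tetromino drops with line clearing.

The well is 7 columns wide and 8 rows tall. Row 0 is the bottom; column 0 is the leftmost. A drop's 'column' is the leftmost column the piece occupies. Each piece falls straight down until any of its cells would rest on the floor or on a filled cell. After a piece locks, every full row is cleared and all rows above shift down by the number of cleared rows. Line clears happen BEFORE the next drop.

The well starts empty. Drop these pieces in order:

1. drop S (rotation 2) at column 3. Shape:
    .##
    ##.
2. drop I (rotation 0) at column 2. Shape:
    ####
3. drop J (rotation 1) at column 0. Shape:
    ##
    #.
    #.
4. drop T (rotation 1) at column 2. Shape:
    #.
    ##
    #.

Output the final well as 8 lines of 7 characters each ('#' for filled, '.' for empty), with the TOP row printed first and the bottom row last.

Answer: .......
.......
..#....
..##...
..#....
######.
#...##.
#..##..

Derivation:
Drop 1: S rot2 at col 3 lands with bottom-row=0; cleared 0 line(s) (total 0); column heights now [0 0 0 1 2 2 0], max=2
Drop 2: I rot0 at col 2 lands with bottom-row=2; cleared 0 line(s) (total 0); column heights now [0 0 3 3 3 3 0], max=3
Drop 3: J rot1 at col 0 lands with bottom-row=0; cleared 0 line(s) (total 0); column heights now [3 3 3 3 3 3 0], max=3
Drop 4: T rot1 at col 2 lands with bottom-row=3; cleared 0 line(s) (total 0); column heights now [3 3 6 5 3 3 0], max=6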